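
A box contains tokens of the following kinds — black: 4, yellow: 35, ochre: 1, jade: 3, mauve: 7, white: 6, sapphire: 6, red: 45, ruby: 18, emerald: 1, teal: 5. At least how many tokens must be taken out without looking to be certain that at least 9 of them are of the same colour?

Pigeonhole: put each drawn token into a box by colour. The largest draw with every box below 9 takes min(count, 8) from each colour; colours with fewer than 8 contribute all they have.
Σ min(cᵢ, 8) = 4 + 8 + 1 + 3 + 7 + 6 + 6 + 8 + 8 + 1 + 5 = 57.
Draw number 57 + 1 = 58 must push one box to 9.

58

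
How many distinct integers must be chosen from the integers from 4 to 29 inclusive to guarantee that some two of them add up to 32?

Group the elements by complementary pair {x, 32−x}: {4,28}, {5,27}, {6,26}, …, giving 12 two-element pairs, the single value 16 (it cannot pair with itself since the integers are distinct), and 1 integer whose partner 32−x falls outside [4,29].
By pigeonhole, treating each of those 14 groups as a pigeonhole, one can pick one integer per group — 14 integers — with no two summing to 32.
The 15th integer lands in an occupied pair, forcing a sum of 32.

15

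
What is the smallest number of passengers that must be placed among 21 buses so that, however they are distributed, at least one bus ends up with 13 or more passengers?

253

With 252 passengers one could put exactly 12 in each of the 21 buses, and no bus would reach 13.
One more passenger must land in a bus that already has 12, giving it 13.
So 21 × 12 + 1 = 253 passengers are required.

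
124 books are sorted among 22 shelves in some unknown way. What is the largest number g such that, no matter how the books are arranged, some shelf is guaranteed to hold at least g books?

6

By the pigeonhole principle, the 22 shelves are the holes and the 124 books are the pigeons.
If every shelf held at most 5 books, the total would be at most 22 × 5 = 110, which is less than 124.
So some shelf holds at least ⌈124/22⌉ = 6 books.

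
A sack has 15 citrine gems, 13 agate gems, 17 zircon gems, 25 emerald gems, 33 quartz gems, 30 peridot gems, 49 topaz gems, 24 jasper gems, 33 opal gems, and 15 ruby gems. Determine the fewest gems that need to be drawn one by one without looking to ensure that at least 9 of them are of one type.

81

Put each drawn gem into a box by type. The largest draw with every box below 9 takes min(count, 8) from each type.
Σ min(cᵢ, 8) = 8 + 8 + 8 + 8 + 8 + 8 + 8 + 8 + 8 + 8 = 80.
Draw number 80 + 1 = 81 must push one box to 9.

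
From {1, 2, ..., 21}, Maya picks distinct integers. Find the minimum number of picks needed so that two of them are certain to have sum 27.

14

Two chosen integers sum to 27 exactly when both halves of some pair {x, 27−x} with 6 ≤ x ≤ 27−x ≤ 21 are chosen — 8 such pairs.
The remaining 5 elements (those with no distinct partner in range) can never complete a 27-sum, so the worst case takes all of them and one from each pair: 5 + 8 = 13.
The 14th integer has to be the second member of some pair, so 13 + 1 = 14.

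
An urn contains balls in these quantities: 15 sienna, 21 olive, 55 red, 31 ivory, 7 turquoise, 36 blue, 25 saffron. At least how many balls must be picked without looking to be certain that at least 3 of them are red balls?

In the worst case for collecting red balls, every non-red ball comes out first.
There are 15 + 21 + 31 + 7 + 36 + 25 = 135 non-red balls altogether.
After those, each further ball must be red, so 135 + 3 = 138 draws guarantee 3 red balls.

138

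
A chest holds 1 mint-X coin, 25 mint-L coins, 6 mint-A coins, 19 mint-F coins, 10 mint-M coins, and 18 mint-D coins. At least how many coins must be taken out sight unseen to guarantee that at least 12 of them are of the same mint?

Put each drawn coin into a box by mint. The largest draw with every box below 12 takes min(count, 11) from each mint; mints with fewer than 11 contribute all they have.
Σ min(cᵢ, 11) = 1 + 11 + 6 + 11 + 10 + 11 = 50.
Draw number 50 + 1 = 51 must push one box to 12.

51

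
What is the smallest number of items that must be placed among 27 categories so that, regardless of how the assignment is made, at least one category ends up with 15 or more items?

With 378 items one could put exactly 14 in each of the 27 categories, and no category would reach 15.
One more item must land in a category that already has 14, giving it 15.
So 27 × 14 + 1 = 379 items are required.

379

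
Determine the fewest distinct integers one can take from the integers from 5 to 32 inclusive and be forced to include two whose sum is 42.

Group the elements by complementary pair {x, 42−x}: {10,32}, {11,31}, {12,30}, …, giving 11 two-element pairs, the single value 21 (it cannot pair with itself since the integers are distinct), and 5 integers whose partner 42−x falls outside [5,32].
By pigeonhole, treating each of those 17 groups as a pigeonhole, one can pick one integer per group — 17 integers — with no two summing to 42.
The 18th integer lands in an occupied pair, forcing a sum of 42.

18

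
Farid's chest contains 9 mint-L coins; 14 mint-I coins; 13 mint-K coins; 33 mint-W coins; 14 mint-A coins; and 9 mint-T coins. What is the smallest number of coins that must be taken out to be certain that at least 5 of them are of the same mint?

25

Pigeonhole: the 6 mints are the holes; the coins drawn are the pigeons.
To avoid 5 of any one mint, the worst case takes at most 4 of each mint.
That gives 4 + 4 + 4 + 4 + 4 + 4 = 24 coins with no mint reaching 5.
The next coin forces some mint to 5, so 24 + 1 = 25.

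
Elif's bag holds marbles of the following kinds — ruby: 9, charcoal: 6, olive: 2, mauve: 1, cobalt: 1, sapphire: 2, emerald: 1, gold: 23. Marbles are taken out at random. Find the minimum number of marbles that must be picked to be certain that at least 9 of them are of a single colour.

An adversary could hand out at most 8 marbles per colour (6 colours run out sooner): 8 + 6 + 2 + 1 + 1 + 2 + 1 + 8 = 29 marbles and still no colour has 9.
By pigeonhole, one more marble lands in a colour already at 8, so 30 draws are enough and 29 are not.

30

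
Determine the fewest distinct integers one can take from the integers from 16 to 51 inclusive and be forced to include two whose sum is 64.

21

Two chosen integers sum to 64 exactly when both halves of some pair {x, 64−x} with 16 ≤ x ≤ 64−x ≤ 48 are chosen — 16 such pairs.
The remaining 4 elements (those with no distinct partner in range) can never complete a 64-sum, so the worst case takes all of them and one from each pair: 4 + 16 = 20.
Pigeonhole: the 21st integer has to be the second member of some pair, so 20 + 1 = 21.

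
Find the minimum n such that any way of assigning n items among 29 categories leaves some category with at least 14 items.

With 377 items one could put exactly 13 in each of the 29 categories, and no category would reach 14.
By the pigeonhole principle, one more item must land in a category that already has 13, giving it 14.
So 29 × 13 + 1 = 378 items are required.

378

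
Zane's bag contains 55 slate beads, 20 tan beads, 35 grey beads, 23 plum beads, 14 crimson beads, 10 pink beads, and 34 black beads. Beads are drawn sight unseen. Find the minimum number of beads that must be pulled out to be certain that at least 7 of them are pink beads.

188

In the worst case for collecting pink beads, every non-pink bead comes out first.
There are 55 + 20 + 35 + 23 + 14 + 34 = 181 non-pink beads altogether.
After those, each further bead must be pink, so 181 + 7 = 188 draws guarantee 7 pink beads.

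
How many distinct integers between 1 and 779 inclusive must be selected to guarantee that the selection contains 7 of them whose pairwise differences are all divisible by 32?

193

Integers whose pairwise differences are multiples of 32 are exactly those sharing a remainder mod 32. The 32 residue classes mod 32 are the pigeonholes.
With 192 integers one could put 6 in each residue class and have no class reach 7.
The 193rd integer pushes some class to 7, so 32·6 + 1 = 193.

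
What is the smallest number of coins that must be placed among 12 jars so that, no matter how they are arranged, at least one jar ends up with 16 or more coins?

181

With 180 coins one could put exactly 15 in each of the 12 jars, and no jar would reach 16.
By pigeonhole, one more coin must land in a jar that already has 15, giving it 16.
So 12 × 15 + 1 = 181 coins are required.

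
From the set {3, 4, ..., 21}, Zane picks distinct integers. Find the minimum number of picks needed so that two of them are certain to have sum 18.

A set avoiding the sum 18 can contain at most one of each pair {x, 18−x}, plus the 7 elements whose complement lies outside the range or equal to its own complement.
The integers 9, …, 21 (13 of them) are such a set: any two sum to at least 9+10 = 19 > 18.
By pigeonhole, any 14th integer completes one of the 6 pairs, so 14 choices force a sum of 18.

14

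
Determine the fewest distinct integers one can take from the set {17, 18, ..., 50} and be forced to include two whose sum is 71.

Two chosen integers sum to 71 exactly when both halves of some pair {x, 71−x} with 21 ≤ x ≤ 71−x ≤ 50 are chosen — 15 such pairs.
The remaining 4 elements (those with no distinct partner in range) can never complete a 71-sum, so the worst case takes all of them and one from each pair: 4 + 15 = 19.
The 20th integer has to be the second member of some pair, so 19 + 1 = 20.

20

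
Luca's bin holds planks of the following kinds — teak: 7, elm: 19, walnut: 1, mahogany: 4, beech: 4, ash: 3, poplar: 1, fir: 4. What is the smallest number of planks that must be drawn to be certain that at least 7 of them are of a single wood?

An adversary could hand out at most 6 planks per wood (6 woods run out sooner): 6 + 6 + 1 + 4 + 4 + 3 + 1 + 4 = 29 planks and still no wood has 7.
One more plank lands in a wood already at 6, so 30 draws are enough and 29 are not.

30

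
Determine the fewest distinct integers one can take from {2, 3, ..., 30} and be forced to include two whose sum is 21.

A set avoiding the sum 21 can contain at most one of each pair {x, 21−x}, plus the 11 elements whose complement lies outside the range.
The integers 11, …, 30 (20 of them) are such a set: any two sum to at least 11+12 = 23 > 21.
Any 21st integer completes one of the 9 pairs, so 21 choices force a sum of 21.

21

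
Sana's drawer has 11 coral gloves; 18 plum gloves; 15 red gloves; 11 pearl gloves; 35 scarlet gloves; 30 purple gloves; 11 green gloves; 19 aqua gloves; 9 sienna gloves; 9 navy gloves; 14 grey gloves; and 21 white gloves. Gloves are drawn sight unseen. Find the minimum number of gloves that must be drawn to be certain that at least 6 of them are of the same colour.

The 12 colours are the holes; the gloves drawn are the pigeons.
To avoid 6 of any one colour, the worst case takes at most 5 of each colour.
That gives 5 + 5 + 5 + 5 + 5 + 5 + 5 + 5 + 5 + 5 + 5 + 5 = 60 gloves with no colour reaching 6.
The next glove forces some colour to 6, so 60 + 1 = 61.

61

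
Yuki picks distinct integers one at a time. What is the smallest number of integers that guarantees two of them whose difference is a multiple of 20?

Integers whose pairwise differences are multiples of 20 are exactly those sharing a remainder mod 20. By the pigeonhole principle, the 20 residue classes mod 20 are the pigeonholes.
With 20 integers one could put 1 in each residue class and have no class reach 2.
The 21st integer pushes some class to 2, so 20·1 + 1 = 21.

21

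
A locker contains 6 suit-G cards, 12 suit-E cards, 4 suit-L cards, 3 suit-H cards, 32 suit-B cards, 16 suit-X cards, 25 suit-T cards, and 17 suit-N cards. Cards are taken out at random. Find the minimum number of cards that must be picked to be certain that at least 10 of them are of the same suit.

59

An adversary could hand out at most 9 cards per suit (suit-G, suit-L, suit-H run out sooner): 6 + 9 + 4 + 3 + 9 + 9 + 9 + 9 = 58 cards and still no suit has 10.
One more card lands in a suit already at 9, so 59 draws are enough and 58 are not.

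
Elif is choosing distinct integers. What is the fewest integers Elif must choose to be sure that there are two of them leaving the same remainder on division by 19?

The 19 residue classes mod 19 are the pigeonholes.
With 19 integers one could put 1 in each residue class and have no class reach 2.
The 20th integer pushes some class to 2, so 19·1 + 1 = 20.

20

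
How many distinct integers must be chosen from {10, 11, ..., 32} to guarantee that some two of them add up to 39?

14

Two chosen integers sum to 39 exactly when both halves of some pair {x, 39−x} with 10 ≤ x ≤ 39−x ≤ 29 are chosen — 10 such pairs.
The remaining 3 elements (those with no distinct partner in range) can never complete a 39-sum, so the worst case takes all of them and one from each pair: 3 + 10 = 13.
By pigeonhole, the 14th integer has to be the second member of some pair, so 13 + 1 = 14.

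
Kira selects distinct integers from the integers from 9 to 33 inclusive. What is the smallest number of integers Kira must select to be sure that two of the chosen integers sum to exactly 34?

A set avoiding the sum 34 can contain at most one of each pair {x, 34−x}, plus the 9 elements whose complement lies outside the range or equal to its own complement.
The integers 17, …, 33 (17 of them) are such a set: any two sum to at least 17+18 = 35 > 34.
Any 18th integer completes one of the 8 pairs, so 18 choices force a sum of 34.

18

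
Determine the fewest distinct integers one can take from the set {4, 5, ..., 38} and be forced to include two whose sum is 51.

Two chosen integers sum to 51 exactly when both halves of some pair {x, 51−x} with 13 ≤ x ≤ 51−x ≤ 38 are chosen — 13 such pairs.
The remaining 9 elements (those with no distinct partner in range) can never complete a 51-sum, so the worst case takes all of them and one from each pair: 9 + 13 = 22.
The 23rd integer has to be the second member of some pair, so 22 + 1 = 23.

23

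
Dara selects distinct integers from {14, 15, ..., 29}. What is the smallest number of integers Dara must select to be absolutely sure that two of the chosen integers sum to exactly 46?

11

Two chosen integers sum to 46 exactly when both halves of some pair {x, 46−x} with 17 ≤ x ≤ 46−x ≤ 29 are chosen — 6 such pairs.
The remaining 4 elements (those with no distinct partner in range) can never complete a 46-sum, so the worst case takes all of them and one from each pair: 4 + 6 = 10.
The 11th integer has to be the second member of some pair, so 10 + 1 = 11.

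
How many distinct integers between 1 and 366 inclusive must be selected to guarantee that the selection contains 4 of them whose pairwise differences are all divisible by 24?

Integers whose pairwise differences are multiples of 24 are exactly those sharing a remainder mod 24. The 24 residue classes mod 24 are the pigeonholes.
With 72 integers one could put 3 in each residue class and have no class reach 4.
The 73rd integer pushes some class to 4, so 24·3 + 1 = 73.

73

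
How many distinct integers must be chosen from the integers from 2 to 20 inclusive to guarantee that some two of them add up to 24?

12

A set avoiding the sum 24 can contain at most one of each pair {x, 24−x}, plus the 3 elements whose complement lies outside the range or equal to its own complement.
The integers 2, …, 12 (11 of them) are such a set: any two sum to at least 2+3 = 5 and at most 11+12 = 23 < 24.
By pigeonhole, any 12th integer completes one of the 8 pairs, so 12 choices force a sum of 24.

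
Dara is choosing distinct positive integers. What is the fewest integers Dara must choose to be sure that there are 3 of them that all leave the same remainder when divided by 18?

By the pigeonhole principle, the 18 residue classes mod 18 are the pigeonholes.
With 36 integers one could put 2 in each residue class and have no class reach 3.
The 37th integer pushes some class to 3, so 18·2 + 1 = 37.

37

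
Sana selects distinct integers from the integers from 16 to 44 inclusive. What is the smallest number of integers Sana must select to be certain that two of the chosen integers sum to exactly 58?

Two chosen integers sum to 58 exactly when both halves of some pair {x, 58−x} with 16 ≤ x ≤ 58−x ≤ 42 are chosen — 13 such pairs.
The remaining 3 elements (those with no distinct partner in range) can never complete a 58-sum, so the worst case takes all of them and one from each pair: 3 + 13 = 16.
The 17th integer has to be the second member of some pair, so 16 + 1 = 17.

17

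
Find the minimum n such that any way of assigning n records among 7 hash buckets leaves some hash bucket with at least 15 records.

With 98 records one could put exactly 14 in each of the 7 hash buckets, and no hash bucket would reach 15.
By the pigeonhole principle, one more record must land in a hash bucket that already has 14, giving it 15.
So 7 × 14 + 1 = 99 records are required.

99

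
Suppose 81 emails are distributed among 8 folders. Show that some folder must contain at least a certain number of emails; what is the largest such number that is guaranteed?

11

The 8 folders are the holes and the 81 emails are the pigeons.
If every folder held at most 10 emails, the total would be at most 8 × 10 = 80, which is less than 81.
So some folder holds at least ⌈81/8⌉ = 11 emails.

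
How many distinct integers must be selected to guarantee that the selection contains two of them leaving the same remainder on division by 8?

9

The 8 residue classes mod 8 are the pigeonholes.
With 8 integers one could put 1 in each residue class and have no class reach 2.
The 9th integer pushes some class to 2, so 8·1 + 1 = 9.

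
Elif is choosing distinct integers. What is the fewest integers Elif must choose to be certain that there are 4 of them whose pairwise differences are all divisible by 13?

40

Integers whose pairwise differences are multiples of 13 are exactly those sharing a remainder mod 13. The 13 residue classes mod 13 are the pigeonholes.
With 39 integers one could put 3 in each residue class and have no class reach 4.
The 40th integer pushes some class to 4, so 13·3 + 1 = 40.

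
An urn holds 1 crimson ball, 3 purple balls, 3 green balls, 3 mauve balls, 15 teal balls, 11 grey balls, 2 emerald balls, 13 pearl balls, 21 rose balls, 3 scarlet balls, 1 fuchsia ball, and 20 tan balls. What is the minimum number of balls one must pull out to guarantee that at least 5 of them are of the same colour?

37

The 12 colours are the holes; the balls drawn are the pigeons.
To avoid 5 of any one colour, the worst case takes at most 4 of each colour, or every ball of a colour that has fewer than 4.
That gives 1 + 3 + 3 + 3 + 4 + 4 + 2 + 4 + 4 + 3 + 1 + 4 = 36 balls with no colour reaching 5.
The next ball forces some colour to 5, so 36 + 1 = 37.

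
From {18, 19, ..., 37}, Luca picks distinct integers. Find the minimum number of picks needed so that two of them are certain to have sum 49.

A set avoiding the sum 49 can contain at most one of each pair {x, 49−x}, plus the 6 elements whose complement lies outside the range.
The integers 25, …, 37 (13 of them) are such a set: any two sum to at least 25+26 = 51 > 49.
Any 14th integer completes one of the 7 pairs, so 14 choices force a sum of 49.

14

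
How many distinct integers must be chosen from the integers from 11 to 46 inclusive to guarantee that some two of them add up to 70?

26

Two chosen integers sum to 70 exactly when both halves of some pair {x, 70−x} with 24 ≤ x ≤ 70−x ≤ 46 are chosen — 11 such pairs.
The remaining 14 elements (those with no distinct partner in range) can never complete a 70-sum, so the worst case takes all of them and one from each pair: 14 + 11 = 25.
The 26th integer has to be the second member of some pair, so 25 + 1 = 26.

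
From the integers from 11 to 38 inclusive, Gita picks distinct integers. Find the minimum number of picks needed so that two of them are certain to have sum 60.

Group the elements by complementary pair {x, 60−x}: {22,38}, {23,37}, {24,36}, …, giving 8 two-element pairs, the single value 30 (it cannot pair with itself since the integers are distinct), and 11 integers whose partner 60−x falls outside [11,38].
By pigeonhole, treating each of those 20 groups as a pigeonhole, one can pick one integer per group — 20 integers — with no two summing to 60.
The 21st integer lands in an occupied pair, forcing a sum of 60.

21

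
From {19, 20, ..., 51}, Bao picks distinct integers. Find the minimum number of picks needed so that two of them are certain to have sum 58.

24

Group the elements by complementary pair {x, 58−x}: {19,39}, {20,38}, {21,37}, …, giving 10 two-element pairs, the single value 29 (it cannot pair with itself since the integers are distinct), and 12 integers whose partner 58−x falls outside [19,51].
Pigeonhole: treating each of those 23 groups as a pigeonhole, one can pick one integer per group — 23 integers — with no two summing to 58.
The 24th integer lands in an occupied pair, forcing a sum of 58.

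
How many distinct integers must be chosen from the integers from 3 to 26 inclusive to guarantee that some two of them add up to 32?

15

Group the elements by complementary pair {x, 32−x}: {6,26}, {7,25}, {8,24}, …, giving 10 two-element pairs, the single value 16 (it cannot pair with itself since the integers are distinct), and 3 integers whose partner 32−x falls outside [3,26].
By the pigeonhole principle, treating each of those 14 groups as a pigeonhole, one can pick one integer per group — 14 integers — with no two summing to 32.
The 15th integer lands in an occupied pair, forcing a sum of 32.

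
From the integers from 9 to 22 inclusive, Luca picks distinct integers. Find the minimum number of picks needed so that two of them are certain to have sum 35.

10

Group the elements by complementary pair {x, 35−x}: {13,22}, {14,21}, {15,20}, …, giving 5 two-element pairs and 4 integers whose partner 35−x falls outside [9,22].
Pigeonhole: treating each of those 9 groups as a pigeonhole, one can pick one integer per group — 9 integers — with no two summing to 35.
The 10th integer lands in an occupied pair, forcing a sum of 35.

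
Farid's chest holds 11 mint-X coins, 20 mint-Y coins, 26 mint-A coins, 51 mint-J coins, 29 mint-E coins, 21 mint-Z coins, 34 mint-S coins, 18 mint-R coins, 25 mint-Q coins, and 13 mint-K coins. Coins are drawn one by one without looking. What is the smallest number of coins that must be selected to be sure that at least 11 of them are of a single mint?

101

An adversary could hand out at most 10 coins per mint: 10 + 10 + 10 + 10 + 10 + 10 + 10 + 10 + 10 + 10 = 100 coins and still no mint has 11.
One more coin lands in a mint already at 10, so 101 draws are enough and 100 are not.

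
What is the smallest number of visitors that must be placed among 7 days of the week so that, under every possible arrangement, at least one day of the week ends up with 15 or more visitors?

99

With 98 visitors one could put exactly 14 in each of the 7 days of the week, and no day of the week would reach 15.
Pigeonhole: one more visitor must land in a day of the week that already has 14, giving it 15.
So 7 × 14 + 1 = 99 visitors are required.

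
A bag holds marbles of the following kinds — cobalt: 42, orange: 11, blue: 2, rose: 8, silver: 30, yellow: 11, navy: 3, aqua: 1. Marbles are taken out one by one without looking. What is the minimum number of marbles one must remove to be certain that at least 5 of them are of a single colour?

Pigeonhole: the 8 colours are the holes; the marbles drawn are the pigeons.
To avoid 5 of any one colour, the worst case takes at most 4 of each colour, or every marble of a colour that has fewer than 4.
That gives 4 + 4 + 2 + 4 + 4 + 4 + 3 + 1 = 26 marbles with no colour reaching 5.
The next marble forces some colour to 5, so 26 + 1 = 27.

27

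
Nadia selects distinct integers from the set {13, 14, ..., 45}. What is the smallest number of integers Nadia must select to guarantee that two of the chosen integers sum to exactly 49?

22

Group the elements by complementary pair {x, 49−x}: {13,36}, {14,35}, {15,34}, …, giving 12 two-element pairs and 9 integers whose partner 49−x falls outside [13,45].
By the pigeonhole principle, treating each of those 21 groups as a pigeonhole, one can pick one integer per group — 21 integers — with no two summing to 49.
The 22nd integer lands in an occupied pair, forcing a sum of 49.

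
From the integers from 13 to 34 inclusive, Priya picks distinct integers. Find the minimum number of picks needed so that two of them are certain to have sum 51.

14

A set avoiding the sum 51 can contain at most one of each pair {x, 51−x}, plus the 4 elements whose complement lies outside the range.
The integers 13, …, 25 (13 of them) are such a set: any two sum to at least 13+14 = 27 and at most 24+25 = 49 < 51.
Any 14th integer completes one of the 9 pairs, so 14 choices force a sum of 51.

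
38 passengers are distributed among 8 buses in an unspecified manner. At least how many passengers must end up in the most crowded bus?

5

Pigeonhole: the 8 buses are the holes and the 38 passengers are the pigeons.
If every bus held at most 4 passengers, the total would be at most 8 × 4 = 32, which is less than 38.
So some bus holds at least ⌈38/8⌉ = 5 passengers.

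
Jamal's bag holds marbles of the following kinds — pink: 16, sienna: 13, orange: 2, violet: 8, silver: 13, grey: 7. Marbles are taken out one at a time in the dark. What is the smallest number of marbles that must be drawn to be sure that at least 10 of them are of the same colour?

An adversary could hand out at most 9 marbles per colour (orange, violet, grey run out sooner): 9 + 9 + 2 + 8 + 9 + 7 = 44 marbles and still no colour has 10.
Pigeonhole: one more marble lands in a colour already at 9, so 45 draws are enough and 44 are not.

45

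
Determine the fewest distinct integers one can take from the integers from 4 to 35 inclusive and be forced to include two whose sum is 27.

Two chosen integers sum to 27 exactly when both halves of some pair {x, 27−x} with 4 ≤ x ≤ 27−x ≤ 23 are chosen — 10 such pairs.
The remaining 12 elements (those with no distinct partner in range) can never complete a 27-sum, so the worst case takes all of them and one from each pair: 12 + 10 = 22.
Pigeonhole: the 23rd integer has to be the second member of some pair, so 22 + 1 = 23.

23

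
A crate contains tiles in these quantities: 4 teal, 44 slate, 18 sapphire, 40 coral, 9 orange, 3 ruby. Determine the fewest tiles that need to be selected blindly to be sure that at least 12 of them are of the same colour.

50

By the pigeonhole principle, put each drawn tile into a box by colour. The largest draw with every box below 12 takes min(count, 11) from each colour; colours with fewer than 11 contribute all they have.
Σ min(cᵢ, 11) = 4 + 11 + 11 + 11 + 9 + 3 = 49.
Draw number 49 + 1 = 50 must push one box to 12.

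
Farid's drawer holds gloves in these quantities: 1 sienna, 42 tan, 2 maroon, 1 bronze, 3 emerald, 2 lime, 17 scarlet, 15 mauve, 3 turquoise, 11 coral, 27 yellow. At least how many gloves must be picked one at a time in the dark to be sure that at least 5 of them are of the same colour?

Pigeonhole: put each drawn glove into a box by colour. The largest draw with every box below 5 takes min(count, 4) from each colour; colours with fewer than 4 contribute all they have.
Σ min(cᵢ, 4) = 1 + 4 + 2 + 1 + 3 + 2 + 4 + 4 + 3 + 4 + 4 = 32.
Draw number 32 + 1 = 33 must push one box to 5.

33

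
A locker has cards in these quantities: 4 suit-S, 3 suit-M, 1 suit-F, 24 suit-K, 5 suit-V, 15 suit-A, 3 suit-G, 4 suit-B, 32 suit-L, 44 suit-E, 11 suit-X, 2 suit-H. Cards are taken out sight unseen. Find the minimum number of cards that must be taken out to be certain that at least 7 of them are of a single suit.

An adversary could hand out at most 6 cards per suit (7 suits run out sooner): 4 + 3 + 1 + 6 + 5 + 6 + 3 + 4 + 6 + 6 + 6 + 2 = 52 cards and still no suit has 7.
By pigeonhole, one more card lands in a suit already at 6, so 53 draws are enough and 52 are not.

53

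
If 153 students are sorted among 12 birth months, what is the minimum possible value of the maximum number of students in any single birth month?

The 12 birth months are the holes and the 153 students are the pigeons.
If every birth month held at most 12 students, the total would be at most 12 × 12 = 144, which is less than 153.
So some birth month holds at least ⌈153/12⌉ = 13 students.

13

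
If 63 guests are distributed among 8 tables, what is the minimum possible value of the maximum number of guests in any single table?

By pigeonhole, the 8 tables are the holes and the 63 guests are the pigeons.
If every table held at most 7 guests, the total would be at most 8 × 7 = 56, which is less than 63.
So some table holds at least ⌈63/8⌉ = 8 guests.

8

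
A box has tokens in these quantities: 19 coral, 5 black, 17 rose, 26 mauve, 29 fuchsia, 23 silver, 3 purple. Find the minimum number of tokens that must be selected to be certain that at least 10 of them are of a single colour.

By pigeonhole, the 7 colours are the holes; the tokens drawn are the pigeons.
To avoid 10 of any one colour, the worst case takes at most 9 of each colour, or every token of a colour that has fewer than 9.
That gives 9 + 5 + 9 + 9 + 9 + 9 + 3 = 53 tokens with no colour reaching 10.
The next token forces some colour to 10, so 53 + 1 = 54.

54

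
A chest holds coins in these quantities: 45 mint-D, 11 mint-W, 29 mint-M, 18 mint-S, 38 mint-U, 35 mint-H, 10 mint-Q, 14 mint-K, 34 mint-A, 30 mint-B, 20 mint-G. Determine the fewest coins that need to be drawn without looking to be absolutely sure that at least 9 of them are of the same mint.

By the pigeonhole principle, the 11 mints are the holes; the coins drawn are the pigeons.
To avoid 9 of any one mint, the worst case takes at most 8 of each mint.
That gives 8 + 8 + 8 + 8 + 8 + 8 + 8 + 8 + 8 + 8 + 8 = 88 coins with no mint reaching 9.
The next coin forces some mint to 9, so 88 + 1 = 89.

89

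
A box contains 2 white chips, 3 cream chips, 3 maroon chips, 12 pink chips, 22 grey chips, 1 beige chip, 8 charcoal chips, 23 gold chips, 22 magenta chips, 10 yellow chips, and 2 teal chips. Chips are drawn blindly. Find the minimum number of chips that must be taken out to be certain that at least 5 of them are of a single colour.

36

By pigeonhole, the 11 colours are the holes; the chips drawn are the pigeons.
To avoid 5 of any one colour, the worst case takes at most 4 of each colour, or every chip of a colour that has fewer than 4.
That gives 2 + 3 + 3 + 4 + 4 + 1 + 4 + 4 + 4 + 4 + 2 = 35 chips with no colour reaching 5.
The next chip forces some colour to 5, so 35 + 1 = 36.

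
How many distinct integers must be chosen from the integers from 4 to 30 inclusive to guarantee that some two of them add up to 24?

Two chosen integers sum to 24 exactly when both halves of some pair {x, 24−x} with 4 ≤ x ≤ 24−x ≤ 20 are chosen — 8 such pairs.
The remaining 11 elements (those with no distinct partner in range) can never complete a 24-sum, so the worst case takes all of them and one from each pair: 11 + 8 = 19.
The 20th integer has to be the second member of some pair, so 19 + 1 = 20.

20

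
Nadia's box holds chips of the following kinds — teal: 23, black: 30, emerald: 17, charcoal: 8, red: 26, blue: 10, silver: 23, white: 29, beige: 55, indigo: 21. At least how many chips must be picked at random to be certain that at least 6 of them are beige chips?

In the worst case for collecting beige chips, every non-beige chip comes out first.
There are 23 + 30 + 17 + 8 + 26 + 10 + 23 + 29 + 21 = 187 non-beige chips altogether.
After those, each further chip must be beige, so 187 + 6 = 193 draws guarantee 6 beige chips.

193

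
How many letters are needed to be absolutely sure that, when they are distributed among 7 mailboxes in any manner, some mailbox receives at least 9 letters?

With 56 letters one could put exactly 8 in each of the 7 mailboxes, and no mailbox would reach 9.
One more letter must land in a mailbox that already has 8, giving it 9.
So 7 × 8 + 1 = 57 letters are required.

57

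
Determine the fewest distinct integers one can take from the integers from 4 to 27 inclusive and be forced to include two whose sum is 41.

18

Group the elements by complementary pair {x, 41−x}: {14,27}, {15,26}, {16,25}, …, giving 7 two-element pairs and 10 integers whose partner 41−x falls outside [4,27].
Treating each of those 17 groups as a pigeonhole, one can pick one integer per group — 17 integers — with no two summing to 41.
The 18th integer lands in an occupied pair, forcing a sum of 41.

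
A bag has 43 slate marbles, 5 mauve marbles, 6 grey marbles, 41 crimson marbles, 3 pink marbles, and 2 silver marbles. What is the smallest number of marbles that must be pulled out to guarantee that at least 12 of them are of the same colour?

By pigeonhole, the 6 colours are the holes; the marbles drawn are the pigeons.
To avoid 12 of any one colour, the worst case takes at most 11 of each colour, or every marble of a colour that has fewer than 11.
That gives 11 + 5 + 6 + 11 + 3 + 2 = 38 marbles with no colour reaching 12.
The next marble forces some colour to 12, so 38 + 1 = 39.

39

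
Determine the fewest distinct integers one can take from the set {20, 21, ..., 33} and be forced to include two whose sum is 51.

9

Group the elements by complementary pair {x, 51−x}: {20,31}, {21,30}, {22,29}, …, giving 6 two-element pairs and 2 integers whose partner 51−x falls outside [20,33].
By pigeonhole, treating each of those 8 groups as a pigeonhole, one can pick one integer per group — 8 integers — with no two summing to 51.
The 9th integer lands in an occupied pair, forcing a sum of 51.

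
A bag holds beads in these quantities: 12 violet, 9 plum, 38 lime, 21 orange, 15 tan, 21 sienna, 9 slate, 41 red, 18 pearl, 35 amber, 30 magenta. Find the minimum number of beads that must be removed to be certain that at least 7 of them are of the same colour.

An adversary could hand out at most 6 beads per colour: 6 + 6 + 6 + 6 + 6 + 6 + 6 + 6 + 6 + 6 + 6 = 66 beads and still no colour has 7.
By the pigeonhole principle, one more bead lands in a colour already at 6, so 67 draws are enough and 66 are not.

67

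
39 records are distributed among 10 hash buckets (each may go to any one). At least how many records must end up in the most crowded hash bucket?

4

The 10 hash buckets are the holes and the 39 records are the pigeons.
If every hash bucket held at most 3 records, the total would be at most 10 × 3 = 30, which is less than 39.
So some hash bucket holds at least ⌈39/10⌉ = 4 records.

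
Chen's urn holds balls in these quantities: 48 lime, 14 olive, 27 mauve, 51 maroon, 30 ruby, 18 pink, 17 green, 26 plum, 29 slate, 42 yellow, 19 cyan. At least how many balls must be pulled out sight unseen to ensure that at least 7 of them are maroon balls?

In the worst case for collecting maroon balls, every non-maroon ball comes out first.
There are 48 + 14 + 27 + 30 + 18 + 17 + 26 + 29 + 42 + 19 = 270 non-maroon balls altogether.
After those, each further ball must be maroon, so 270 + 7 = 277 draws guarantee 7 maroon balls.

277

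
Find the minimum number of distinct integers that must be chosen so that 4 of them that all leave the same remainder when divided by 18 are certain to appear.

The 18 residue classes mod 18 are the pigeonholes.
With 54 integers one could put 3 in each residue class and have no class reach 4.
The 55th integer pushes some class to 4, so 18·3 + 1 = 55.

55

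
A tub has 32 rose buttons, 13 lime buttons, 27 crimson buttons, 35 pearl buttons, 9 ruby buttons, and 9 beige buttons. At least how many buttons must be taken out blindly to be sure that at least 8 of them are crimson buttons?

In the worst case for collecting crimson buttons, every non-crimson button comes out first.
There are 32 + 13 + 35 + 9 + 9 = 98 non-crimson buttons altogether.
After those, each further button must be crimson, so 98 + 8 = 106 draws guarantee 8 crimson buttons.

106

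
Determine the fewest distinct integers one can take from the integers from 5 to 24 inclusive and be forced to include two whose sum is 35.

14

Two chosen integers sum to 35 exactly when both halves of some pair {x, 35−x} with 11 ≤ x ≤ 35−x ≤ 24 are chosen — 7 such pairs.
The remaining 6 elements (those with no distinct partner in range) can never complete a 35-sum, so the worst case takes all of them and one from each pair: 6 + 7 = 13.
The 14th integer has to be the second member of some pair, so 13 + 1 = 14.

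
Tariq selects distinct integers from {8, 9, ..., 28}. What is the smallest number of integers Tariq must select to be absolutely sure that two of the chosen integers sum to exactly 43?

15

Group the elements by complementary pair {x, 43−x}: {15,28}, {16,27}, {17,26}, …, giving 7 two-element pairs and 7 integers whose partner 43−x falls outside [8,28].
Treating each of those 14 groups as a pigeonhole, one can pick one integer per group — 14 integers — with no two summing to 43.
The 15th integer lands in an occupied pair, forcing a sum of 43.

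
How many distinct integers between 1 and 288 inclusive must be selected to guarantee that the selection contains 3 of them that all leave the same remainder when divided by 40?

81

By the pigeonhole principle, the 40 residue classes mod 40 are the pigeonholes.
With 80 integers one could put 2 in each residue class and have no class reach 3.
The 81st integer pushes some class to 3, so 40·2 + 1 = 81.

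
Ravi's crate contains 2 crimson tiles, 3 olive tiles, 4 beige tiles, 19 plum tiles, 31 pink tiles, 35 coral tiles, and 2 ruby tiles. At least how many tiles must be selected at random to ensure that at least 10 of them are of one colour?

An adversary could hand out at most 9 tiles per colour (4 colours run out sooner): 2 + 3 + 4 + 9 + 9 + 9 + 2 = 38 tiles and still no colour has 10.
One more tile lands in a colour already at 9, so 39 draws are enough and 38 are not.

39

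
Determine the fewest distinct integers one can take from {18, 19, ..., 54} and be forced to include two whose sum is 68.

Two chosen integers sum to 68 exactly when both halves of some pair {x, 68−x} with 18 ≤ x ≤ 68−x ≤ 50 are chosen — 16 such pairs.
The remaining 5 elements (those with no distinct partner in range) can never complete a 68-sum, so the worst case takes all of them and one from each pair: 5 + 16 = 21.
By the pigeonhole principle, the 22nd integer has to be the second member of some pair, so 21 + 1 = 22.

22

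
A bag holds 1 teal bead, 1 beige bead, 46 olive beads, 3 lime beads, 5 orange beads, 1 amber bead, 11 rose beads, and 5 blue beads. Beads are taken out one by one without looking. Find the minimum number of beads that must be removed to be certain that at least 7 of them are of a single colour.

29

Pigeonhole: the 8 colours are the holes; the beads drawn are the pigeons.
To avoid 7 of any one colour, the worst case takes at most 6 of each colour, or every bead of a colour that has fewer than 6.
That gives 1 + 1 + 6 + 3 + 5 + 1 + 6 + 5 = 28 beads with no colour reaching 7.
The next bead forces some colour to 7, so 28 + 1 = 29.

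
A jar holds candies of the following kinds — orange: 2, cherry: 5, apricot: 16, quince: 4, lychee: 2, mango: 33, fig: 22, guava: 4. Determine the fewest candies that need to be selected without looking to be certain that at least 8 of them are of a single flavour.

The 8 flavours are the holes; the candies drawn are the pigeons.
To avoid 8 of any one flavour, the worst case takes at most 7 of each flavour, or every candy of a flavour that has fewer than 7.
That gives 2 + 5 + 7 + 4 + 2 + 7 + 7 + 4 = 38 candies with no flavour reaching 8.
The next candy forces some flavour to 8, so 38 + 1 = 39.

39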